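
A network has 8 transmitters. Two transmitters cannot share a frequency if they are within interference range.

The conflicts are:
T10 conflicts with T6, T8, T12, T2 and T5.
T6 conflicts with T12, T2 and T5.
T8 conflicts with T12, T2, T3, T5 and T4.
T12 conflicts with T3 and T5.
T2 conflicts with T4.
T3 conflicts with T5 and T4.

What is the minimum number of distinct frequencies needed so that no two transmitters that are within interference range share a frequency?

T10, T8, T12, T5 pairwise conflict, so at least 4 frequencies are needed.
A valid assignment using 4 frequencies: T10=3, T6=1, T8=1, T12=4, T2=2, T3=3, T5=2, T4=4. Every pair that conflicts lands in different frequencies.

4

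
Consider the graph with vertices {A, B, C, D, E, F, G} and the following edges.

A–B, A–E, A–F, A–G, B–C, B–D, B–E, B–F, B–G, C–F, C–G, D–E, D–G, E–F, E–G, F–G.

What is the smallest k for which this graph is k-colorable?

A, B, E, F, G are mutually adjacent (a clique of size 5), so at least 5 colors are needed.
A valid assignment using 5 colors: A=purple, B=blue, C=green, D=yellow, E=green, F=yellow, G=red. No two adjacent vertices share a color.

5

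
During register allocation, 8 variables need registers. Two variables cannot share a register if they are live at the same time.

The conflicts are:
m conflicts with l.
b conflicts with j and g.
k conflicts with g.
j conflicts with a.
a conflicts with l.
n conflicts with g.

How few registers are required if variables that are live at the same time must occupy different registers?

k and g conflict, so at least 2 registers are needed.
Using 2 registers: m=2, b=2, k=2, j=1, a=2, n=2, l=1, g=1. No two conflicting variables share a register.

2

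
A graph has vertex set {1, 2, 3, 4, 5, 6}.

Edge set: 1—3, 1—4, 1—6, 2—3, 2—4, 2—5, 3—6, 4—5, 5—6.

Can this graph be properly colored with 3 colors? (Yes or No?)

The chromatic number is 3. 2, 4, 5 are mutually adjacent, so at least 3 colors are needed.
One proper 3-coloring: 1=blue, 2=blue, 3=green, 4=red, 5=green, 6=red.
That is already a proper 3-coloring.

Yes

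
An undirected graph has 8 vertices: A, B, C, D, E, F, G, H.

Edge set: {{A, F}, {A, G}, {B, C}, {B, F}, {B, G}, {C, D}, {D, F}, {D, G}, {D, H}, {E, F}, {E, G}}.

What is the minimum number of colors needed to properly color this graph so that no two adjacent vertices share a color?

2

D and F are adjacent, so at least 2 colors are needed.
2 colors suffice: A=red, B=red, C=blue, D=red, E=red, F=blue, G=blue, H=blue. Each edge has distinct colors on its endpoints.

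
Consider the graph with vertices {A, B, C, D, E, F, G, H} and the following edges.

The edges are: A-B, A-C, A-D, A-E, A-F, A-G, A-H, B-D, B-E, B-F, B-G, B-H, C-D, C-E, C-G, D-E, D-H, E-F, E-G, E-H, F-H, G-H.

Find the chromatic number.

5

A, B, D, E, H form a clique, so at least 5 colors are needed.
5 colors suffice: color 1 → {A}; color 2 → {E}; color 3 → {B, C}; color 4 → {H}; color 5 → {D, F, G}. No two adjacent vertices share a color.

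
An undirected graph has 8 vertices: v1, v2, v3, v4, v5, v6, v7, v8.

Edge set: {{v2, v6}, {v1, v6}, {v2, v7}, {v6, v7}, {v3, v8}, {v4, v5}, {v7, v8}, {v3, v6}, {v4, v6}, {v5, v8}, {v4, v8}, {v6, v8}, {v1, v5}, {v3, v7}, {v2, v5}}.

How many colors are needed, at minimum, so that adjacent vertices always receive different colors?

v3, v6, v7, v8 form a clique, so at least 4 colors are needed.
One proper 4-coloring: v1=2, v2=2, v3=4, v4=3, v5=1, v6=1, v7=3, v8=2. Each edge has distinct colors on its endpoints.

4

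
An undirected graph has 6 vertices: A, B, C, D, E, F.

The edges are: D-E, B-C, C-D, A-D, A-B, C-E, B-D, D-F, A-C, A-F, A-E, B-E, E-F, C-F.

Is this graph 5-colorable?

Yes

The chromatic number is 5. A, C, D, E, F form a clique, so at least 5 colors are needed.
5 colors suffice: A=1, B=5, C=4, D=3, E=2, F=5.
That is already a proper 5-coloring.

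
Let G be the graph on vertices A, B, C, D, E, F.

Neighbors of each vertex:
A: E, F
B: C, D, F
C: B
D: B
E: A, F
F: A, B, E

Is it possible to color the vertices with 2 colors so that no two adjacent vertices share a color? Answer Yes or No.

No

A, E, F form a triangle, so at least 3 colors are needed.
So 2 colors are not enough.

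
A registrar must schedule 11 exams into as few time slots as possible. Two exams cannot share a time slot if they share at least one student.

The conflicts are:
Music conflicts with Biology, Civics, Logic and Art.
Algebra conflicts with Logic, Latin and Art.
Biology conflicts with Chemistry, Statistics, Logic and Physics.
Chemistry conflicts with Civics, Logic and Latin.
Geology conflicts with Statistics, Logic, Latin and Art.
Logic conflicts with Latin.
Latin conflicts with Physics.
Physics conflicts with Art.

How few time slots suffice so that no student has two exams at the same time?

3

Geology, Logic, Latin all conflict with each other, so at least 3 time slots are needed.
3 time slots suffice: time slot 1 → {Statistics, Civics, Logic, Art}; time slot 2 → {Biology, Latin}; time slot 3 → {Music, Algebra, Chemistry, Geology, Physics}. Each listed conflict is separated.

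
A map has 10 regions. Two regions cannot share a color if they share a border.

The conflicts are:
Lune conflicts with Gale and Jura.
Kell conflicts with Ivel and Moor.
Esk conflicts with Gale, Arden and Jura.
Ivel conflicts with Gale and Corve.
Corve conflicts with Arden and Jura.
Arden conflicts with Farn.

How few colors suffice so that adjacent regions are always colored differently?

3

The cycle Lune-Gale-Ivel-Corve-Jura-Lune has odd length 5, so it cannot be 2-colored; at least 3 colors are needed.
3 colors suffice: Lune=1, Kell=1, Esk=1, Ivel=3, Gale=2, Corve=1, Arden=2, Moor=2, Jura=2, Farn=1. Every pair that conflicts lands in different colors.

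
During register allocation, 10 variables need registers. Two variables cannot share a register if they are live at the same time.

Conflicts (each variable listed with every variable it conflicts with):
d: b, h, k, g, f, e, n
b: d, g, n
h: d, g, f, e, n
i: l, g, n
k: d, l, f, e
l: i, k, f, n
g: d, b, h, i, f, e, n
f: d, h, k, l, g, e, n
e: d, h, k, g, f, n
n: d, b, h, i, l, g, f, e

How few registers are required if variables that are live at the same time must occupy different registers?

6

d, h, g, f, e, n are mutually in conflict, so at least 6 registers are needed.
A valid assignment using 6 registers: d=4, b=2, h=6, i=2, k=1, l=3, g=3, f=2, e=5, n=1. Every pair that conflicts lands in different registers.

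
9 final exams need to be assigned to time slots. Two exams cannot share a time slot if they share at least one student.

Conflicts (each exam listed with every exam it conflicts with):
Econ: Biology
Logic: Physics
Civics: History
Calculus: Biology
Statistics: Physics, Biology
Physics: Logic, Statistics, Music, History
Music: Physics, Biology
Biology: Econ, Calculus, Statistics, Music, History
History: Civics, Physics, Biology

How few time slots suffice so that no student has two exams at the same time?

Music and Biology conflict, so at least 2 time slots are needed.
2 time slots suffice: Econ=2, Logic=2, Civics=1, Calculus=2, Statistics=2, Physics=1, Music=2, Biology=1, History=2. No two conflicting exams share a time slot.

2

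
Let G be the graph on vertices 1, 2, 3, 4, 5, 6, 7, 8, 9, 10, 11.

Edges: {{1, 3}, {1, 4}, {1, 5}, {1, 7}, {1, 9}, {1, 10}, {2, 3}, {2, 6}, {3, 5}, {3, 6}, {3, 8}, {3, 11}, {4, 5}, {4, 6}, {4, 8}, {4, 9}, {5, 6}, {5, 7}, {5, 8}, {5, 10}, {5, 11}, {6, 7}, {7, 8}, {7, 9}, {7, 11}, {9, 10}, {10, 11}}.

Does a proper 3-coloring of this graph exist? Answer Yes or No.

The chromatic number is 3. 1, 3, 5 are mutually adjacent, so at least 3 colors are needed.
3 colors suffice: color a → {2, 5, 9}; color b → {3, 4, 7, 10}; color c → {1, 6, 8, 11}.
That is already a proper 3-coloring.

Yes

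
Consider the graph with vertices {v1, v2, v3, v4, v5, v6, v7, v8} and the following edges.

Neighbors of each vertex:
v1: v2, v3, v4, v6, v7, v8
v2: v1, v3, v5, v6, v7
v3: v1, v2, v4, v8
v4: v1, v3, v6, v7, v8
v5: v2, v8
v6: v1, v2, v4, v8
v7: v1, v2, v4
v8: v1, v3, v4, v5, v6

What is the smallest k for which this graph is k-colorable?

4

v1, v4, v6, v8 are pairwise adjacent (a clique of size 4), so at least 4 colors are needed.
One proper 4-coloring: v1=1, v2=2, v3=4, v4=3, v5=1, v6=4, v7=4, v8=2. Each edge has distinct colors on its endpoints.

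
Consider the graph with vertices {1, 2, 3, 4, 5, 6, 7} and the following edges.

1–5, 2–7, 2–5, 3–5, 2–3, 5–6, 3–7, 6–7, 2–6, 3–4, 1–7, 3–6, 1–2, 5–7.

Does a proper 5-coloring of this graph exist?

Yes

The chromatic number is 5. 2, 3, 5, 6, 7 form a clique, so at least 5 colors are needed.
5 colors suffice: color a → {1, 3}; color b → {4, 7}; color c → {2}; color d → {5}; color e → {6}.
That is already a proper 5-coloring.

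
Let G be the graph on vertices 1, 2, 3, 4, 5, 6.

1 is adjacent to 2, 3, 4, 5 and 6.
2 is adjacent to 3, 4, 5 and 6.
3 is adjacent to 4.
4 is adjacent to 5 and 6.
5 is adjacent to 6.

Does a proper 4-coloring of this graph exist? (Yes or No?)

1, 2, 4, 5, 6 are mutually adjacent (a clique of size 5), so at least 5 colors are needed.
So 4 colors are not enough.

No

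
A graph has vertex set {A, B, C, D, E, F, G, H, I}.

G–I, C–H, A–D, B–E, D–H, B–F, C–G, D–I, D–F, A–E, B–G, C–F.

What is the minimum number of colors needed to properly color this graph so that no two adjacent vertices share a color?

The cycle I-D-H-C-G-I has odd length 5, so it cannot be 2-colored; at least 3 colors are needed.
3 colors suffice: color 1 → {D, E, G}; color 2 → {A, F, H, I}; color 3 → {B, C}. No two adjacent vertices share a color.

3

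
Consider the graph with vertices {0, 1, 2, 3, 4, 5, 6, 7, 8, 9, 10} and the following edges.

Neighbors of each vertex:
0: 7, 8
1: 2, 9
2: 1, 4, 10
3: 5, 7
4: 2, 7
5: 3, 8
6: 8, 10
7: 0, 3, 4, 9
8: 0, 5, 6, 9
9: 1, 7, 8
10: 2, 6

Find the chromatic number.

3

The cycle 5-8-0-7-3-5 has odd length 5, so it cannot be 2-colored; at least 3 colors are needed.
3 colors suffice: color a → {2, 7, 8}; color b → {0, 3, 4, 6, 9}; color c → {1, 5, 10}. No two adjacent vertices share a color.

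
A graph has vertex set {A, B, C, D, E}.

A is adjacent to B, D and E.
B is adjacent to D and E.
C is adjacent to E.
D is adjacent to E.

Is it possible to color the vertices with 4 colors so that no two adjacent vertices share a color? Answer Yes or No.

The chromatic number is 4. A, B, D, E form a clique, so at least 4 colors are needed.
4 colors suffice: color 1 → {E}; color 2 → {A, C}; color 3 → {B}; color 4 → {D}.
That is already a proper 4-coloring.

Yes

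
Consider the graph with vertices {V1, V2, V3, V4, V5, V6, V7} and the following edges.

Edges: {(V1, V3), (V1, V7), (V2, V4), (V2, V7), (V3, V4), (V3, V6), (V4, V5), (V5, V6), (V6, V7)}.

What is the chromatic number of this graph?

The cycle V4-V5-V6-V7-V2-V4 has odd length 5, so it cannot be 2-colored; at least 3 colors are needed.
One proper 3-coloring: V1=red, V2=green, V3=blue, V4=red, V5=blue, V6=red, V7=blue. Each edge has distinct colors on its endpoints.

3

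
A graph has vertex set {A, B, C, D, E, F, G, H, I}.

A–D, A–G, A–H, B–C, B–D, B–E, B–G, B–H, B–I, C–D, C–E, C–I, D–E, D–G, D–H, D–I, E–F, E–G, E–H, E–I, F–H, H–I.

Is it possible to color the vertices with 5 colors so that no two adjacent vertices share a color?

The chromatic number is 5. B, D, E, H, I are pairwise adjacent (a clique of size 5), so at least 5 colors are needed.
A valid assignment using 5 colors: A=2, B=3, C=4, D=1, E=2, F=1, G=4, H=4, I=5.
That is already a proper 5-coloring.

Yes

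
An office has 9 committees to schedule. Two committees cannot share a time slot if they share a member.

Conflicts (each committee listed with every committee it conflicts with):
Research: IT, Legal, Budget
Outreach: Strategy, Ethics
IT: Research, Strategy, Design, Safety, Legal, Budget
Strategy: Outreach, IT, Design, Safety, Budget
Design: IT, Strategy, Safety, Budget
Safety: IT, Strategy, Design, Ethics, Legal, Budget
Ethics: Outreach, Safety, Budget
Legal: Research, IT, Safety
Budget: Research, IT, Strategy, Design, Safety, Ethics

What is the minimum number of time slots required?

5

IT, Strategy, Design, Safety, Budget pairwise conflict, so at least 5 time slots are needed.
5 time slots suffice: time slot 1 → {Research, Outreach, Safety}; time slot 2 → {Legal, Budget}; time slot 3 → {IT, Ethics}; time slot 4 → {Strategy}; time slot 5 → {Design}. Each listed conflict is separated.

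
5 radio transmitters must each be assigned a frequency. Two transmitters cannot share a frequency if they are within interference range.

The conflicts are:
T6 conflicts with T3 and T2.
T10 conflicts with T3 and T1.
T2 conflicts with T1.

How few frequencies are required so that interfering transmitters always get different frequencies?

3

The cycle T1-T2-T6-T3-T10-T1 has odd length 5, so it cannot be 2-colored; at least 3 frequencies are needed.
Using 3 frequencies: T6=1, T10=1, T3=2, T2=2, T1=3. Each listed conflict is separated.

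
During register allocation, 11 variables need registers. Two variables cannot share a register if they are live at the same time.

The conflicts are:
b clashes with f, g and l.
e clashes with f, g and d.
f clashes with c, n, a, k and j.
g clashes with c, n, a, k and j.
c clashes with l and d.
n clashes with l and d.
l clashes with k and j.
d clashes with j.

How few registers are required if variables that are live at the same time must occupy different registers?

e and d conflict, so at least 2 registers are needed.
2 registers suffice: register 1 → {f, g, l, d}; register 2 → {b, e, c, n, a, k, j}. Every pair that conflicts lands in different registers.

2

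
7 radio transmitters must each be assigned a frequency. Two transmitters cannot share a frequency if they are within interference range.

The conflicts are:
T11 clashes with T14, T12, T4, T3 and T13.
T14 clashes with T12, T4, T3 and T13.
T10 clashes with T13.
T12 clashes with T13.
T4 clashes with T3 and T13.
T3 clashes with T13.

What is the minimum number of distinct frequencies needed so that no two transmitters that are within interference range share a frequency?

T11, T14, T4, T3, T13 pairwise conflict, so at least 5 frequencies are needed.
Using 5 frequencies: T11=2, T14=3, T10=2, T12=4, T4=4, T3=5, T13=1. Each listed conflict is separated.

5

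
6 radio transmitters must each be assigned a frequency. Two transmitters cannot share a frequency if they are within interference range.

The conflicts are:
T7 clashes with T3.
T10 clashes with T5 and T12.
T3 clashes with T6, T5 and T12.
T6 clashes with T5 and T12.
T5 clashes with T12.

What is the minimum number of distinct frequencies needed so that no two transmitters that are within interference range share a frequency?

4

T3, T6, T5, T12 are mutually in conflict, so at least 4 frequencies are needed.
A valid assignment using 4 frequencies: T7=1, T10=2, T3=2, T6=4, T5=3, T12=1. Each listed conflict is separated.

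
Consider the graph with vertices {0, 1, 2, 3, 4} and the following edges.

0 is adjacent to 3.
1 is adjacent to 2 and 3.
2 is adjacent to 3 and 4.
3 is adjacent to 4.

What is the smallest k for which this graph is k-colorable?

3

2, 3, 4 are mutually adjacent, so at least 3 colors are needed.
A valid assignment using 3 colors: 0=blue, 1=green, 2=blue, 3=red, 4=green. Every edge joins two different colors.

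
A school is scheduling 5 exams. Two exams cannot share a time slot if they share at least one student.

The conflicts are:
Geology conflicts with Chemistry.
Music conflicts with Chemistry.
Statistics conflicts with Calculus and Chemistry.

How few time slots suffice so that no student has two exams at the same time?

2

Statistics and Calculus conflict, so at least 2 time slots are needed.
2 time slots suffice: time slot 1 → {Calculus, Chemistry}; time slot 2 → {Geology, Music, Statistics}. No two conflicting exams share a time slot.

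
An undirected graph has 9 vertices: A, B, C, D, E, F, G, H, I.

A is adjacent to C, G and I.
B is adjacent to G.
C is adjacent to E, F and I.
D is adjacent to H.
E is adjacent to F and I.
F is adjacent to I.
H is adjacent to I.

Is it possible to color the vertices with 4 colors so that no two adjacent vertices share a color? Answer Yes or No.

The chromatic number is 4. C, E, F, I form a clique, so at least 4 colors are needed.
4 colors suffice: A=3, B=2, C=2, D=1, E=3, F=4, G=1, H=2, I=1.
That is already a proper 4-coloring.

Yes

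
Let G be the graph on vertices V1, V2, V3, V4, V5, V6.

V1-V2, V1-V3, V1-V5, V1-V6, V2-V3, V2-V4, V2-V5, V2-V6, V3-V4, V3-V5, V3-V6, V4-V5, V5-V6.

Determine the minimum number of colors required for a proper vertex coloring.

5

V1, V2, V3, V5, V6 form a clique, so at least 5 colors are needed.
One proper 5-coloring: V1=Y, V2=G, V3=R, V4=Y, V5=B, V6=P. Each edge has distinct colors on its endpoints.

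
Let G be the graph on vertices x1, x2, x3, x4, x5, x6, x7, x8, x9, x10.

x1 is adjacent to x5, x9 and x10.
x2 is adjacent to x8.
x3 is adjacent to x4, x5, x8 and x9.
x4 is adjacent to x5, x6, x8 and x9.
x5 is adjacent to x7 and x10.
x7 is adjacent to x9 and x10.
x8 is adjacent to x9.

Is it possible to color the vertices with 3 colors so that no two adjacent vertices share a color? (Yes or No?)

No

x3, x4, x8, x9 form a clique, so at least 4 colors are needed.
So 3 colors are not enough.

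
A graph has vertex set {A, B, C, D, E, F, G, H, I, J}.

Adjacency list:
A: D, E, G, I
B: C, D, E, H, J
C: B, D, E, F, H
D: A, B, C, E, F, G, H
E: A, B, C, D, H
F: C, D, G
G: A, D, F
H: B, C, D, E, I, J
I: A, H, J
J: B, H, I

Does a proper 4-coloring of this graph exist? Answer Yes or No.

B, C, D, E, H are mutually adjacent (a clique of size 5), so at least 5 colors are needed.
So 4 colors are not enough.

No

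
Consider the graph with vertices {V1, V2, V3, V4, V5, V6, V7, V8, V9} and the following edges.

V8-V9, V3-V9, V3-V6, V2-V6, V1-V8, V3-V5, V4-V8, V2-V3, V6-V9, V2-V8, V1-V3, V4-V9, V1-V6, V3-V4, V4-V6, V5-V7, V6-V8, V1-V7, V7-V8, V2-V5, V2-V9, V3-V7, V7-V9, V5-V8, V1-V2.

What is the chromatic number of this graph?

4

V1, V2, V3, V6 form a clique, so at least 4 colors are needed.
4 colors suffice: V1=G, V2=Y, V3=R, V4=Y, V5=G, V6=B, V7=B, V8=R, V9=G. Every edge joins two different colors.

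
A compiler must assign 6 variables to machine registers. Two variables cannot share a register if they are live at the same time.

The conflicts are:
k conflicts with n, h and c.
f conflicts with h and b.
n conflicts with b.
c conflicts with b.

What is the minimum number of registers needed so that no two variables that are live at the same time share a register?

The cycle k-h-f-b-c-k has odd length 5, so it cannot be 2-colored; at least 3 registers are needed.
3 registers suffice: register 1 → {k, b}; register 2 → {f, n, c}; register 3 → {h}. Each listed conflict is separated.

3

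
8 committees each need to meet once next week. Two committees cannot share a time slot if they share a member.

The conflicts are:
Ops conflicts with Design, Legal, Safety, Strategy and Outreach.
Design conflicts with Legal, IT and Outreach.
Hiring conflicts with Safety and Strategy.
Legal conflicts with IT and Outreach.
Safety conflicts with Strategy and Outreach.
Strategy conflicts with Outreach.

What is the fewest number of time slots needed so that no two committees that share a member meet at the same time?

4

Ops, Design, Legal, Outreach pairwise conflict, so at least 4 time slots are needed.
4 time slots suffice: time slot 1 → {Hiring, IT, Outreach}; time slot 2 → {Ops}; time slot 3 → {Design, Strategy}; time slot 4 → {Legal, Safety}. Every pair that conflicts lands in different time slots.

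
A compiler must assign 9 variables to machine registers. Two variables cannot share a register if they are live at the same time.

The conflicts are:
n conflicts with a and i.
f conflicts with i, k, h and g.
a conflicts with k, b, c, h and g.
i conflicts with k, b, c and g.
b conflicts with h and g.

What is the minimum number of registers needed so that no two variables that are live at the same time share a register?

3

a, b, h all conflict with each other, so at least 3 registers are needed.
3 registers suffice: register 1 → {a, i}; register 2 → {n, f, b, c}; register 3 → {k, h, g}. Each listed conflict is separated.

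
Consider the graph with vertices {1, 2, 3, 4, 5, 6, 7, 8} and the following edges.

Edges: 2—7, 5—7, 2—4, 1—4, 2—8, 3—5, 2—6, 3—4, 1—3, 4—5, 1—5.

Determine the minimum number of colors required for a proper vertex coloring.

1, 3, 4, 5 are pairwise adjacent (a clique of size 4), so at least 4 colors are needed.
4 colors suffice: 1=d, 2=a, 3=c, 4=b, 5=a, 6=b, 7=b, 8=b. No two adjacent vertices share a color.

4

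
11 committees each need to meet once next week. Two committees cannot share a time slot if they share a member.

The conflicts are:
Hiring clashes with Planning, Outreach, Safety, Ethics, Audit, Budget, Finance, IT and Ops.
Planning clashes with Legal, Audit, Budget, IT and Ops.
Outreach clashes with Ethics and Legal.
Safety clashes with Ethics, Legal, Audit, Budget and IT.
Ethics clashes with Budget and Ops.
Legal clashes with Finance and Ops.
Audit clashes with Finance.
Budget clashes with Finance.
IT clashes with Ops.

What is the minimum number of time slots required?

4

Hiring, Planning, IT, Ops are mutually in conflict, so at least 4 time slots are needed.
4 time slots suffice: Hiring=1, Planning=2, Outreach=2, Safety=2, Ethics=4, Legal=1, Audit=3, Budget=3, Finance=2, IT=4, Ops=3. Every pair that conflicts lands in different time slots.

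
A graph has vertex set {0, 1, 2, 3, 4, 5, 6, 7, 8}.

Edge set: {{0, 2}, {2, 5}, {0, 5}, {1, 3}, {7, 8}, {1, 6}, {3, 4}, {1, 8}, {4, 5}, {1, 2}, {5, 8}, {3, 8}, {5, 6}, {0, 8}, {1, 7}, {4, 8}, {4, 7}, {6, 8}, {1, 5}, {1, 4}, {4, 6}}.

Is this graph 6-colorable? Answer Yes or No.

Yes

The chromatic number is 5. 1, 4, 5, 6, 8 are mutually adjacent (a clique of size 5), so at least 5 colors are needed.
5 colors suffice: color a → {2, 8}; color b → {0, 1}; color c → {4}; color d → {3, 5, 7}; color e → {6}.
Since 6 ≥ 5, a proper 6-coloring certainly exists.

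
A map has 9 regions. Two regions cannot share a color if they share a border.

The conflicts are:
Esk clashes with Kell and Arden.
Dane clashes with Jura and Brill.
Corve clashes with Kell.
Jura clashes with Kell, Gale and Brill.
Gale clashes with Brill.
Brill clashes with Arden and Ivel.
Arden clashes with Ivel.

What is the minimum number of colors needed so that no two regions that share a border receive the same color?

Brill, Arden, Ivel pairwise conflict, so at least 3 colors are needed.
3 colors suffice: color 1 → {Kell, Brill}; color 2 → {Corve, Jura, Arden}; color 3 → {Esk, Dane, Gale, Ivel}. Every pair that conflicts lands in different colors.

3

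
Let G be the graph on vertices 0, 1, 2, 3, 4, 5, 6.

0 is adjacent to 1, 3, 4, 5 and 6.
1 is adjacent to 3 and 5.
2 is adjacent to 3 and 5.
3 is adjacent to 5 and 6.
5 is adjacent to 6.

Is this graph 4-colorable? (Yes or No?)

Yes

The chromatic number is 4. 0, 1, 3, 5 are mutually adjacent (a clique of size 4), so at least 4 colors are needed.
4 colors suffice: color red → {4, 5}; color blue → {3}; color green → {0, 2}; color yellow → {1, 6}.
That is already a proper 4-coloring.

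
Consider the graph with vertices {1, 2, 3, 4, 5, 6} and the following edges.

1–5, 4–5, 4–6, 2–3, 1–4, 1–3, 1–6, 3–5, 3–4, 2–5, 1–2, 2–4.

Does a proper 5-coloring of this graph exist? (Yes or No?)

Yes

The chromatic number is 5. 1, 2, 3, 4, 5 are pairwise adjacent (a clique of size 5), so at least 5 colors are needed.
One proper 5-coloring: 1=red, 2=green, 3=purple, 4=blue, 5=yellow, 6=green.
That is already a proper 5-coloring.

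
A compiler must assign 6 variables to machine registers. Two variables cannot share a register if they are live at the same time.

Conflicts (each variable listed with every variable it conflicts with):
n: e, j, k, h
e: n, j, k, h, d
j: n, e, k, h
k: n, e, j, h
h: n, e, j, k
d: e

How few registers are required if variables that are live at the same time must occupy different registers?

n, e, j, k, h are mutually in conflict, so at least 5 registers are needed.
5 registers suffice: register 1 → {e}; register 2 → {j, d}; register 3 → {k}; register 4 → {n}; register 5 → {h}. No two conflicting variables share a register.

5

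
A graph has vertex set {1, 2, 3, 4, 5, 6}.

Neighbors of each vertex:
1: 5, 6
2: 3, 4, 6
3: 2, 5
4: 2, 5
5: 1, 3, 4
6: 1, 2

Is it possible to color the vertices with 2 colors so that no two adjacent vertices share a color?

No

The cycle 6-2-3-5-1-6 has odd length 5, so it cannot be 2-colored; at least 3 colors are needed.
So 2 colors are not enough.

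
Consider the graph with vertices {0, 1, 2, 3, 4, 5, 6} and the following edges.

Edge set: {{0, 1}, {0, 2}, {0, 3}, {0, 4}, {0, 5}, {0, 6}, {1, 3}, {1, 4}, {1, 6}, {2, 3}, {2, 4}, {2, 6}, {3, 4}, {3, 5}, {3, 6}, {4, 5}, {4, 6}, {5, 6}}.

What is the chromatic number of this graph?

0, 2, 3, 4, 6 are pairwise adjacent (a clique of size 5), so at least 5 colors are needed.
5 colors suffice: color red → {6}; color blue → {0}; color green → {3}; color yellow → {4}; color purple → {1, 2, 5}. No two adjacent vertices share a color.

5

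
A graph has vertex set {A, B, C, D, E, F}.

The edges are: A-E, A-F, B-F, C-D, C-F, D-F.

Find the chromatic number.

3

C, D, F form a triangle, so at least 3 colors are needed.
3 colors suffice: A=blue, B=blue, C=green, D=blue, E=red, F=red. Each edge has distinct colors on its endpoints.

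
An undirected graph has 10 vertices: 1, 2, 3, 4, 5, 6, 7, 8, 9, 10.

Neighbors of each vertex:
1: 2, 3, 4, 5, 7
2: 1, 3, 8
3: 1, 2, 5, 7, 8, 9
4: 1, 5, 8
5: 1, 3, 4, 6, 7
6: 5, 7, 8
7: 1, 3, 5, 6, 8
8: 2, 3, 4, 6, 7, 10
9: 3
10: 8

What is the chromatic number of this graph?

4

1, 3, 5, 7 form a clique, so at least 4 colors are needed.
4 colors suffice: color a → {5, 8, 9}; color b → {3, 4, 6, 10}; color c → {2, 7}; color d → {1}. Every edge joins two different colors.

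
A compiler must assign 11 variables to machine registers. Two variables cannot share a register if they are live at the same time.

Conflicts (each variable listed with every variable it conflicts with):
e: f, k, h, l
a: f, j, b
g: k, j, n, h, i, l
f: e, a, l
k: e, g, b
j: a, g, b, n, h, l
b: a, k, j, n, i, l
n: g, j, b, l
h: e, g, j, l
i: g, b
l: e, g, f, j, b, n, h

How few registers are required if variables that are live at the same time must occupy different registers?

g, j, h, l are mutually in conflict, so at least 4 registers are needed.
4 registers suffice: e=2, a=1, g=3, f=3, k=1, j=2, b=3, n=4, h=4, i=1, l=1. No two conflicting variables share a register.

4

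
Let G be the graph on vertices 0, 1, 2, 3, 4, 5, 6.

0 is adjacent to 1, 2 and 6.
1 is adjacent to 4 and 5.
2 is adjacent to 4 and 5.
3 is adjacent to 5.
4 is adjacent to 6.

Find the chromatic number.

2

1 and 4 are adjacent, so at least 2 colors are needed.
2 colors suffice: color a → {0, 4, 5}; color b → {1, 2, 3, 6}. Each edge has distinct colors on its endpoints.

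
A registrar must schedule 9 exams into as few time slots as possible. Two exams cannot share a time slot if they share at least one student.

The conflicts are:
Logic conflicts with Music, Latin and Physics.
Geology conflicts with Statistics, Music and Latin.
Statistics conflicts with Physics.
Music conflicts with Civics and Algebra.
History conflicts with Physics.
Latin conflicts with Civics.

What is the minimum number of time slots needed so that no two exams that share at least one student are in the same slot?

3

The cycle Music-Logic-Physics-Statistics-Geology-Music has odd length 5, so it cannot be 2-colored; at least 3 time slots are needed.
Using 3 time slots: Logic=2, Geology=2, Statistics=3, Music=1, History=2, Latin=1, Civics=2, Algebra=2, Physics=1. Every pair that conflicts lands in different time slots.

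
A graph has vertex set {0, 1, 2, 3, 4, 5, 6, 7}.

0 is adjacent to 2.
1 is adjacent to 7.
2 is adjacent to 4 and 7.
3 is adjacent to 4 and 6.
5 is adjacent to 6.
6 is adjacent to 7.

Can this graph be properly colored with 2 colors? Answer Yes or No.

The cycle 3-4-2-7-6-3 has odd length 5, so it cannot be 2-colored; at least 3 colors are needed.
So 2 colors are not enough.

No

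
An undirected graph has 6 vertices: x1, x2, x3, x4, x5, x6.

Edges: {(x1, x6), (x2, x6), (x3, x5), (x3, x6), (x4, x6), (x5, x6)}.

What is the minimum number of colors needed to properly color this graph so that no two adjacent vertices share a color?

3

x3, x5, x6 form a triangle, so at least 3 colors are needed.
One proper 3-coloring: x1=2, x2=2, x3=2, x4=2, x5=3, x6=1. No two adjacent vertices share a color.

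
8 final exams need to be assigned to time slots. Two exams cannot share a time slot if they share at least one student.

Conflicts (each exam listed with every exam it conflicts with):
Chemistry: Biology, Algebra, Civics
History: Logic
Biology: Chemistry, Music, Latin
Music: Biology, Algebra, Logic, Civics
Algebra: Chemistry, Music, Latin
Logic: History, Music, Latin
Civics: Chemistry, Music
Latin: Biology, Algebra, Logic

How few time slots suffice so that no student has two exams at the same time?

Chemistry and Algebra conflict, so at least 2 time slots are needed.
2 time slots suffice: Chemistry=1, History=1, Biology=2, Music=1, Algebra=2, Logic=2, Civics=2, Latin=1. Each listed conflict is separated.

2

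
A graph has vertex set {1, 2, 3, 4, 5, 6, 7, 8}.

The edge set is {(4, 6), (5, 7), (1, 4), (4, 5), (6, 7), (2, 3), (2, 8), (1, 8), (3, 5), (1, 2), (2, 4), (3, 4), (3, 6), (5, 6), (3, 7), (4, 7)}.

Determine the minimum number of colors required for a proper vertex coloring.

5

3, 4, 5, 6, 7 are pairwise adjacent (a clique of size 5), so at least 5 colors are needed.
A valid assignment using 5 colors: 1=b, 2=c, 3=b, 4=a, 5=e, 6=c, 7=d, 8=a. Every edge joins two different colors.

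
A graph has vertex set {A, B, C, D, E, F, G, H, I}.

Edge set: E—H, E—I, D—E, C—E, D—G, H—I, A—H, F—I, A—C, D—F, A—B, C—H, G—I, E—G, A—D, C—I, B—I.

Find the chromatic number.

4

C, E, H, I are pairwise adjacent (a clique of size 4), so at least 4 colors are needed.
One proper 4-coloring: A=2, B=3, C=3, D=1, E=2, F=2, G=3, H=4, I=1. Every edge joins two different colors.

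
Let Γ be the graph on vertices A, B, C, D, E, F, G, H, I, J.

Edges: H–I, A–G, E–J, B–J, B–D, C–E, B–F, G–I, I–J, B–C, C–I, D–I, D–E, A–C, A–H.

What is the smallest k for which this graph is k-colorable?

D and I are adjacent, so at least 2 colors are needed.
A valid assignment using 2 colors: A=red, B=red, C=blue, D=blue, E=red, F=blue, G=blue, H=blue, I=red, J=blue. Every edge joins two different colors.

2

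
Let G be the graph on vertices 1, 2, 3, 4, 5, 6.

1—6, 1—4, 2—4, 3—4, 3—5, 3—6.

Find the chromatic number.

2

3 and 6 are adjacent, so at least 2 colors are needed.
2 colors suffice: color a → {1, 2, 3}; color b → {4, 5, 6}. No two adjacent vertices share a color.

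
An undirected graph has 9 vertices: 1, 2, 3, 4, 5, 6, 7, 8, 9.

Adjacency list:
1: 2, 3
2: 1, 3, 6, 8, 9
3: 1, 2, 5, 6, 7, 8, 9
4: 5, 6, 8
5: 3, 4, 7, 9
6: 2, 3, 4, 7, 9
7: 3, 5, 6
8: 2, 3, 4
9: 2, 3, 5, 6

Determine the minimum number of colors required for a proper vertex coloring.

2, 3, 6, 9 form a clique, so at least 4 colors are needed.
4 colors suffice: color a → {3, 4}; color b → {1, 5, 6, 8}; color c → {2, 7}; color d → {9}. Every edge joins two different colors.

4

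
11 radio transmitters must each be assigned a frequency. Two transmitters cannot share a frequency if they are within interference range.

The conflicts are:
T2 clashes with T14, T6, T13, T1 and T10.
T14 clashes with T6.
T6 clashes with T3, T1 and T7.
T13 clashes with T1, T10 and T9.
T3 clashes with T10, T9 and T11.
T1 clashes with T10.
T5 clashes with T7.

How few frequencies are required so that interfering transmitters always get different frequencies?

T2, T13, T1, T10 pairwise conflict, so at least 4 frequencies are needed.
4 frequencies suffice: frequency 1 → {T2, T3, T7}; frequency 2 → {T6, T13, T5, T11}; frequency 3 → {T14, T1, T9}; frequency 4 → {T10}. No two conflicting transmitters share a frequency.

4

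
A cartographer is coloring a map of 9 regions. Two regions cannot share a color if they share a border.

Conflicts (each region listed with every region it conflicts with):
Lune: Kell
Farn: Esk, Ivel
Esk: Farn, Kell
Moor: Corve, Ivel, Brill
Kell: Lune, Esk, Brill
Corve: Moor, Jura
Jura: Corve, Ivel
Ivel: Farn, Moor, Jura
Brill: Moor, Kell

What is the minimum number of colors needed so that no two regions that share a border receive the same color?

2

Moor and Ivel conflict, so at least 2 colors are needed.
A valid assignment using 2 colors: Lune=2, Farn=1, Esk=2, Moor=1, Kell=1, Corve=2, Jura=1, Ivel=2, Brill=2. No two conflicting regions share a color.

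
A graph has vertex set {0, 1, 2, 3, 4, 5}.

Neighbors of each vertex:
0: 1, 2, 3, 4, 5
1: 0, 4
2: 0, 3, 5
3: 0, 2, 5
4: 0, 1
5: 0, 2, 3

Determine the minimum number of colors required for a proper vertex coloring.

0, 2, 3, 5 are mutually adjacent (a clique of size 4), so at least 4 colors are needed.
4 colors suffice: color red → {0}; color blue → {1, 2}; color green → {4, 5}; color yellow → {3}. Each edge has distinct colors on its endpoints.

4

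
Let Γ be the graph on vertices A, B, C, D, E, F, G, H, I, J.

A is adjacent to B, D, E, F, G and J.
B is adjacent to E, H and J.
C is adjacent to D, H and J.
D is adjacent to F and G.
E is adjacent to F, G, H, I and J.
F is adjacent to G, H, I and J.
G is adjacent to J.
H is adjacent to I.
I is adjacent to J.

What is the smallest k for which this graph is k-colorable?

A, E, F, G, J are pairwise adjacent (a clique of size 5), so at least 5 colors are needed.
5 colors suffice: color red → {D, H, J}; color blue → {B, C, F}; color green → {E}; color yellow → {A, I}; color purple → {G}. No two adjacent vertices share a color.

5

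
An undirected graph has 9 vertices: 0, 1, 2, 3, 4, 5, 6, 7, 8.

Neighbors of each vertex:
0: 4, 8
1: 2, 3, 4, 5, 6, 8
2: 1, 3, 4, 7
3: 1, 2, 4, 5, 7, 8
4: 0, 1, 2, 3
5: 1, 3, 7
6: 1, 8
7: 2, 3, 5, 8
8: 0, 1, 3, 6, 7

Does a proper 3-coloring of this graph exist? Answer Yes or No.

No

1, 2, 3, 4 form a clique, so at least 4 colors are needed.
So 3 colors are not enough.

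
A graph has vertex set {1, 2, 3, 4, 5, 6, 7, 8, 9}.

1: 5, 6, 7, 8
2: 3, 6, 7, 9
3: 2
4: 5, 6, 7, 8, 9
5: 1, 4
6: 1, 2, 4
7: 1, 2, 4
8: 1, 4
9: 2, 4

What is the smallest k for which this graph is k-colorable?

2

1 and 8 are adjacent, so at least 2 colors are needed.
2 colors suffice: 1=a, 2=a, 3=b, 4=a, 5=b, 6=b, 7=b, 8=b, 9=b. No two adjacent vertices share a color.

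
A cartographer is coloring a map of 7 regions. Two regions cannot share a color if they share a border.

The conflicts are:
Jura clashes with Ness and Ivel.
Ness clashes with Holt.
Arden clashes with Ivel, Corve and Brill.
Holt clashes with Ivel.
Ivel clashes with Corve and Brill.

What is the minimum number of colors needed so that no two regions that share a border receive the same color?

3

Arden, Ivel, Corve pairwise conflict, so at least 3 colors are needed.
A valid assignment using 3 colors: Jura=2, Ness=1, Arden=2, Holt=2, Ivel=1, Corve=3, Brill=3. No two conflicting regions share a color.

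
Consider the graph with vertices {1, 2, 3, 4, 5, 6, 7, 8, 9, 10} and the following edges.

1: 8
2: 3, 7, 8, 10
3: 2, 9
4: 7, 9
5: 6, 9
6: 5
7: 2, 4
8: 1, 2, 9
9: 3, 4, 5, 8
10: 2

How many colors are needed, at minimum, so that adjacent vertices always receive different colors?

3

The cycle 4-7-2-3-9-4 has odd length 5, so it cannot be 2-colored; at least 3 colors are needed.
One proper 3-coloring: 1=a, 2=a, 3=b, 4=b, 5=b, 6=a, 7=c, 8=b, 9=a, 10=b. Every edge joins two different colors.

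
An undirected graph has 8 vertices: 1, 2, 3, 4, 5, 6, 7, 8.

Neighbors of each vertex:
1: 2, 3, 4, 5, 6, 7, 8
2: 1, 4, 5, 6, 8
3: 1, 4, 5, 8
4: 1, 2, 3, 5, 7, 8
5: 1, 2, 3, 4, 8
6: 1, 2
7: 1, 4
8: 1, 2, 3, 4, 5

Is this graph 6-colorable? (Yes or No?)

The chromatic number is 5. 1, 3, 4, 5, 8 are mutually adjacent (a clique of size 5), so at least 5 colors are needed.
5 colors suffice: color red → {1}; color blue → {4, 6}; color green → {5, 7}; color yellow → {2, 3}; color purple → {8}.
Since 6 ≥ 5, a proper 6-coloring certainly exists.

Yes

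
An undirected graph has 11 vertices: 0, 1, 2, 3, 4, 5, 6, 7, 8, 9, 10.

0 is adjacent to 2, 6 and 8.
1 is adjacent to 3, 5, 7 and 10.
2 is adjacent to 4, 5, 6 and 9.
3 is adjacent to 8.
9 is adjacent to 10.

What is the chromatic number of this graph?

3

0, 2, 6 are pairwise adjacent, so at least 3 colors are needed.
One proper 3-coloring: 0=blue, 1=red, 2=red, 3=blue, 4=blue, 5=blue, 6=green, 7=blue, 8=red, 9=green, 10=blue. Each edge has distinct colors on its endpoints.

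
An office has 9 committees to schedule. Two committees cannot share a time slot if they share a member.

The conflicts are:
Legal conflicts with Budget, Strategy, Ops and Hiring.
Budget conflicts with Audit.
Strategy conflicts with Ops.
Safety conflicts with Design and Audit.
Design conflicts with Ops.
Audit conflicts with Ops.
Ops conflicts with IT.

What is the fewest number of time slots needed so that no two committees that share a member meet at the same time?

Legal, Strategy, Ops all conflict with each other, so at least 3 time slots are needed.
3 time slots suffice: time slot 1 → {Budget, Safety, Ops, Hiring}; time slot 2 → {Legal, Design, Audit, IT}; time slot 3 → {Strategy}. No two conflicting committees share a time slot.

3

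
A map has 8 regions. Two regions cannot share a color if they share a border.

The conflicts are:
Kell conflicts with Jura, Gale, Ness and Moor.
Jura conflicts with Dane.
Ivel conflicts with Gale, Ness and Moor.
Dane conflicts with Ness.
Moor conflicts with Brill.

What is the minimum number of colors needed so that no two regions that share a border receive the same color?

Kell and Moor conflict, so at least 2 colors are needed.
2 colors suffice: Kell=1, Jura=2, Ivel=1, Gale=2, Dane=1, Ness=2, Moor=2, Brill=1. No two conflicting regions share a color.

2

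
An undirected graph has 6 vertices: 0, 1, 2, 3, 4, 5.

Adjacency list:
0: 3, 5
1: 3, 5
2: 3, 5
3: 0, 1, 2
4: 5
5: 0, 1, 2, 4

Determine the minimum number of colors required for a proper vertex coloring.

2

2 and 5 are adjacent, so at least 2 colors are needed.
2 colors suffice: color a → {3, 5}; color b → {0, 1, 2, 4}. Every edge joins two different colors.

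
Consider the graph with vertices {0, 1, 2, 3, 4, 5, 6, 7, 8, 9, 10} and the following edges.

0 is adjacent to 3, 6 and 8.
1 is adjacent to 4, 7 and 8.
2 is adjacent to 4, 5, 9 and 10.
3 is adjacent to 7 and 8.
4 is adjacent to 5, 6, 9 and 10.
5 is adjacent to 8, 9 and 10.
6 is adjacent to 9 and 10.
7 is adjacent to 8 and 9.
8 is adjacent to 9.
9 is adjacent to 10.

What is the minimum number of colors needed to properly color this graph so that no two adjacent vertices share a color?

2, 4, 5, 9, 10 are mutually adjacent (a clique of size 5), so at least 5 colors are needed.
5 colors suffice: color a → {1, 3, 9}; color b → {4, 8}; color c → {0, 7, 10}; color d → {5, 6}; color e → {2}. No two adjacent vertices share a color.

5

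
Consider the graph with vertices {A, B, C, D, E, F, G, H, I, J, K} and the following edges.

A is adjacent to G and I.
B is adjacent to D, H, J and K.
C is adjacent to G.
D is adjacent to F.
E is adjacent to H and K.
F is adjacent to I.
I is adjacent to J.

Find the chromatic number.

The cycle D-F-I-J-B-D has odd length 5, so it cannot be 2-colored; at least 3 colors are needed.
3 colors suffice: color 1 → {B, E, G, I}; color 2 → {A, C, D, H, J, K}; color 3 → {F}. Every edge joins two different colors.

3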